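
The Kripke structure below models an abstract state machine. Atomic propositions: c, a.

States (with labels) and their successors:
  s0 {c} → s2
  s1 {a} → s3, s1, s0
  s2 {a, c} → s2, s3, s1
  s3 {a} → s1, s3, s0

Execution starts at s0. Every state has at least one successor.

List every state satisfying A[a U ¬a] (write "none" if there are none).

States satisfying a: {s1, s2, s3}.
States satisfying ¬a: {s0}.
States satisfying A[a U ¬a]: {s0}.

{s0}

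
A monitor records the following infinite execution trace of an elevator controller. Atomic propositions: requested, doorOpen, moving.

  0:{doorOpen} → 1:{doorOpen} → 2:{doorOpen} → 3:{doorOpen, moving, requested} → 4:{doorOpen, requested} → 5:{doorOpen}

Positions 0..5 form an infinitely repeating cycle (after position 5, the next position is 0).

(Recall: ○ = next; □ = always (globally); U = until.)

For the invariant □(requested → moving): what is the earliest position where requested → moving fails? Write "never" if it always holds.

4

Check requested → moving at each position in order: 0 ✓, 1 ✓, 2 ✓, 3 ✓.
At position 4 the labels are {doorOpen, requested}, so requested → moving is false there. This is the first violation.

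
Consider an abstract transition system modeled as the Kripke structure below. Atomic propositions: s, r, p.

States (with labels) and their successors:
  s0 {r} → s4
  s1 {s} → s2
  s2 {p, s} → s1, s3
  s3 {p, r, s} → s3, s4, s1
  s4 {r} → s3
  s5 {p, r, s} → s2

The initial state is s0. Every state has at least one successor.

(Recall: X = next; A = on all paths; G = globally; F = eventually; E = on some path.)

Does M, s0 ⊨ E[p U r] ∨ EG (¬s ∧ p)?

Yes

States satisfying p: {s2, s3, s5}.
States satisfying r: {s0, s3, s4, s5}.
States satisfying E[p U r]: {s0, s2, s3, s4, s5}.
States satisfying ¬s ∧ p: ∅.
States satisfying EG (¬s ∧ p): ∅.
States satisfying E[p U r] ∨ EG (¬s ∧ p): {s0, s2, s3, s4, s5}.
s0 ∈ Sat(E[p U r] ∨ EG (¬s ∧ p)).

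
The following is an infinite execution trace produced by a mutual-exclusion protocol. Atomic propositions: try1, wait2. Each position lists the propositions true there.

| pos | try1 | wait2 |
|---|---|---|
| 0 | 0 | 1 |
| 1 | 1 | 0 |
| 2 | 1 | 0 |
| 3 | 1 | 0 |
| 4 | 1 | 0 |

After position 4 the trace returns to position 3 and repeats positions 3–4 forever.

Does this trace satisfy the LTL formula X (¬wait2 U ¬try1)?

No

The position after 0 is 1; ¬wait2 U ¬try1 is false there.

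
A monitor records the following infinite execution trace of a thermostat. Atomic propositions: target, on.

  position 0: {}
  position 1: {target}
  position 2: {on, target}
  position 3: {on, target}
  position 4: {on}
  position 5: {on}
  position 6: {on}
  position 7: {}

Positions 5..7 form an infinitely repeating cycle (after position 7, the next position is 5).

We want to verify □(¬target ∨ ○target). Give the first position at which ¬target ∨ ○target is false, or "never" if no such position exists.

3

Check ¬target ∨ ○target at each position in order: 0 ✓, 1 ✓, 2 ✓.
At position 3 the labels are {on, target} and the next position 4 has {on}, so ¬target ∨ ○target is false there. This is the first violation.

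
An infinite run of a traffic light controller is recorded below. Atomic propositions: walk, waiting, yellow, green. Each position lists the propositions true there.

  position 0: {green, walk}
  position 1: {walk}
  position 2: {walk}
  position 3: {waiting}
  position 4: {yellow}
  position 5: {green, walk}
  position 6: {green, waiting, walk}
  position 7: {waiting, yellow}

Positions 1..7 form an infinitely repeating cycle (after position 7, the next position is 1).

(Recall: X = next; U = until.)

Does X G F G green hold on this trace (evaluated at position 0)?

The position after 0 is 1; G F G green is false there.

No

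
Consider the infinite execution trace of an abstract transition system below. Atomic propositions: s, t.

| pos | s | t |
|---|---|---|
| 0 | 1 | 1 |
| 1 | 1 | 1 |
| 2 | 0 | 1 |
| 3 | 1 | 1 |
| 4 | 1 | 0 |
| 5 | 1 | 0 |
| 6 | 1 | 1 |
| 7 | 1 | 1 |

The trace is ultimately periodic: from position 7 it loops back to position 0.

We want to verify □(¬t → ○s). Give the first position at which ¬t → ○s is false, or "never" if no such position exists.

¬t → ○s holds at every position 0..7, and those are all the positions the trace ever visits, so the invariant □(¬t → ○s) is never violated.

never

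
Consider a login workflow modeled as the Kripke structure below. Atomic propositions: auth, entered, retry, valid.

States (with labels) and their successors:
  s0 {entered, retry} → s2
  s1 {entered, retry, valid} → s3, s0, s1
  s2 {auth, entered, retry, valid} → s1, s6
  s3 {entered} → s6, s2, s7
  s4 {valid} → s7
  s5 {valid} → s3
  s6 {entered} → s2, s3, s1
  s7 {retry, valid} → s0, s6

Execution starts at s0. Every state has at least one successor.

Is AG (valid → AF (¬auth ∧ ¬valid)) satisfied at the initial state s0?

States satisfying valid → AF (¬auth ∧ ¬valid): {s0, s3, s4, s5, s6, s7}.
States satisfying AG (valid → AF (¬auth ∧ ¬valid)): ∅.
s1 is reachable from s0 and violates valid → AF (¬auth ∧ ¬valid), so AG fails at s0.
s0 ∉ Sat(AG (valid → AF (¬auth ∧ ¬valid))).

Violated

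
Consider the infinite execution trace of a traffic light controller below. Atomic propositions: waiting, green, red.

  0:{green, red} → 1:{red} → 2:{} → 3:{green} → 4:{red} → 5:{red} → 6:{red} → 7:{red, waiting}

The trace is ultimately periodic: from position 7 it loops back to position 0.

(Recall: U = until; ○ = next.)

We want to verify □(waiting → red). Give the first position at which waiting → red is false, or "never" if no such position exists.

waiting → red holds at every position 0..7, and those are all the positions the trace ever visits, so the invariant □(waiting → red) is never violated.

never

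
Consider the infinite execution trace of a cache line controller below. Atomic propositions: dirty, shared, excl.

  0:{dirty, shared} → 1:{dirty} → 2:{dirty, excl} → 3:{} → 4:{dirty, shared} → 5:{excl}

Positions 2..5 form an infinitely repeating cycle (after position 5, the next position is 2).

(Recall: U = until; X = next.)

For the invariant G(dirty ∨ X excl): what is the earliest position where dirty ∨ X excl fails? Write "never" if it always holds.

Check dirty ∨ X excl at each position in order: 0 ✓, 1 ✓, 2 ✓.
At position 3 the labels are {} and the next position 4 has {dirty, shared}, so dirty ∨ X excl is false there. This is the first violation.

3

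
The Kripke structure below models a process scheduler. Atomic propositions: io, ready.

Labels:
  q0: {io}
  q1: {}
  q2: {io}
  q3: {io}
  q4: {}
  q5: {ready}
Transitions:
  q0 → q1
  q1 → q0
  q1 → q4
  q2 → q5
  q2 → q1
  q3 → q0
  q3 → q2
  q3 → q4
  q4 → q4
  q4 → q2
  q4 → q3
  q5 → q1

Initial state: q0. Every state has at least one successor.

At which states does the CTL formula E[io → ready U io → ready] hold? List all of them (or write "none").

States satisfying io → ready: {q1, q4, q5}.
States satisfying E[io → ready U io → ready]: {q1, q4, q5}.

{q1, q4, q5}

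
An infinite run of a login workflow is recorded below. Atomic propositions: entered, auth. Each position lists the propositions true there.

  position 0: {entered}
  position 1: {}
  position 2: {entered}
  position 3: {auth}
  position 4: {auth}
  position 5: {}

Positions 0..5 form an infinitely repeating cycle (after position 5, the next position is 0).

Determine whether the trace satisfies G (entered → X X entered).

Does not hold

entered → X X entered must hold at every position from 0 onward. It fails at position 2, so G (entered → X X entered) is false.
Positions where entered holds: 0, 2.
Check X X entered at each: 0→ok, 2→fails.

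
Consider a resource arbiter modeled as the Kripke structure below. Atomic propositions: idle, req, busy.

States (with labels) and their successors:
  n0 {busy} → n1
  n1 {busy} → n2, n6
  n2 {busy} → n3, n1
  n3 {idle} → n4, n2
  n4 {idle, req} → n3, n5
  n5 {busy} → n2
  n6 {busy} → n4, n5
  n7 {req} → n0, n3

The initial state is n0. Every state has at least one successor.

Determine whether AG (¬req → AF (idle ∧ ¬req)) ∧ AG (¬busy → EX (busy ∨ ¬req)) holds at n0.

Violated

States satisfying ¬req → AF (idle ∧ ¬req): {n3, n4, n7}.
States satisfying AG (¬req → AF (idle ∧ ¬req)): ∅.
States satisfying ¬busy → EX (busy ∨ ¬req): {n0, n1, n2, n3, n4, n5, n6, n7}.
States satisfying AG (¬busy → EX (busy ∨ ¬req)): {n0, n1, n2, n3, n4, n5, n6, n7}.
States satisfying AG (¬req → AF (idle ∧ ¬req)) ∧ AG (¬busy → EX (busy ∨ ¬req)): ∅.
n0 ∉ Sat(AG (¬req → AF (idle ∧ ¬req)) ∧ AG (¬busy → EX (busy ∨ ¬req))).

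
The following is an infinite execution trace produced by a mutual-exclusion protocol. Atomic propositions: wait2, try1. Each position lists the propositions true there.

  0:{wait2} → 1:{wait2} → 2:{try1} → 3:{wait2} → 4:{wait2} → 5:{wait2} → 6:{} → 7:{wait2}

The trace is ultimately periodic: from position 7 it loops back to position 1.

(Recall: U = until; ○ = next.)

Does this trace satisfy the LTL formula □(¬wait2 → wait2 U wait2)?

No

¬wait2 → wait2 U wait2 must hold at every position from 0 onward. It fails at position 2, so □(¬wait2 → wait2 U wait2) is false.
Positions where ¬wait2 holds: 2, 6.
Check wait2 U wait2 at each: 2→fails, 6→fails.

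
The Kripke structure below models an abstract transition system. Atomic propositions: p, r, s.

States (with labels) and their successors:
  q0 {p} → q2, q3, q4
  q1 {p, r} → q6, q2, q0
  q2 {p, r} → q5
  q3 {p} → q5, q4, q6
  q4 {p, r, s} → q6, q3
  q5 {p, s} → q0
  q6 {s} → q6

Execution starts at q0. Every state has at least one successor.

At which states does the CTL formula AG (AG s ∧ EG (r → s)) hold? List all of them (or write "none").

{q6}

States satisfying AG s ∧ EG (r → s): {q6}.
States satisfying AG (AG s ∧ EG (r → s)): {q6}.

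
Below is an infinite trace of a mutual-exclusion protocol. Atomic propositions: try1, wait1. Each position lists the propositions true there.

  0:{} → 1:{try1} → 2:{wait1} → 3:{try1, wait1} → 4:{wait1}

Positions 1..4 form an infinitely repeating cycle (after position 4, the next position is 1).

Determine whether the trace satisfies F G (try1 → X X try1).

Yes

G (try1 → X X try1) holds at position 0, which is reachable from 0, so F G (try1 → X X try1) holds.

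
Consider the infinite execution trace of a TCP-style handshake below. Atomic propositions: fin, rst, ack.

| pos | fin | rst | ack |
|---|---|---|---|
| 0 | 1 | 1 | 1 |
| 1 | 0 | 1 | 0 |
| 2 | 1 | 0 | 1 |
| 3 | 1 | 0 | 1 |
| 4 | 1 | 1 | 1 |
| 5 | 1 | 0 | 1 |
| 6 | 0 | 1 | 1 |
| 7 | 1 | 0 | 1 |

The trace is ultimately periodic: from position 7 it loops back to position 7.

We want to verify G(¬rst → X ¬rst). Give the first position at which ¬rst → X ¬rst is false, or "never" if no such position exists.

Check ¬rst → X ¬rst at each position in order: 0 ✓, 1 ✓, 2 ✓.
At position 3 the labels are {ack, fin} and the next position 4 has {ack, fin, rst}, so ¬rst → X ¬rst is false there. This is the first violation.

3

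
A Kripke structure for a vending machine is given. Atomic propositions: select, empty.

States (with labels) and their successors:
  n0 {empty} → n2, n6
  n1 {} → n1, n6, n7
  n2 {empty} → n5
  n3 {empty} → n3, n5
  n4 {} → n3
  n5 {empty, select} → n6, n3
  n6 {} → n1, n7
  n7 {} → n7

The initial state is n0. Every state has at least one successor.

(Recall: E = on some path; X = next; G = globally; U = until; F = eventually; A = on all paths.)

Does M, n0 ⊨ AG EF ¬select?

Satisfied

States satisfying EF ¬select: {n0, n1, n2, n3, n4, n5, n6, n7}.
States satisfying AG EF ¬select: {n0, n1, n2, n3, n4, n5, n6, n7}.
Every state reachable from n0 satisfies EF ¬select.
n0 ∈ Sat(AG EF ¬select).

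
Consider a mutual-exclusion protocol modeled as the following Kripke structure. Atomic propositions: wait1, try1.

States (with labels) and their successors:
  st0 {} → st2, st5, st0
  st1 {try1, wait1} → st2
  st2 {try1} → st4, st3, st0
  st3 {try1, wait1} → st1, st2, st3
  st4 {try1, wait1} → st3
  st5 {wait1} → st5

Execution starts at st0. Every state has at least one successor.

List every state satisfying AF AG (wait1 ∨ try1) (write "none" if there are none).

{st5}

States satisfying AG (wait1 ∨ try1): {st5}.
States satisfying AF AG (wait1 ∨ try1): {st5}.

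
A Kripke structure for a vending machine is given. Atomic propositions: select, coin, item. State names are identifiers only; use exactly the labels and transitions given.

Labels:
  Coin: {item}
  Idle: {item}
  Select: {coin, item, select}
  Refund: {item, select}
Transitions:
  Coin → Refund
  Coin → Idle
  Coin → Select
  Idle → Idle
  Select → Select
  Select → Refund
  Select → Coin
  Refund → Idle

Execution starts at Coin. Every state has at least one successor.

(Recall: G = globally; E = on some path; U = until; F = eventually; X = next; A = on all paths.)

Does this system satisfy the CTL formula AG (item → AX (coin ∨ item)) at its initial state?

States satisfying item → AX (coin ∨ item): {Coin, Idle, Select, Refund}.
States satisfying AG (item → AX (coin ∨ item)): {Coin, Idle, Select, Refund}.
Every state reachable from Coin satisfies item → AX (coin ∨ item).
Coin ∈ Sat(AG (item → AX (coin ∨ item))).

Satisfied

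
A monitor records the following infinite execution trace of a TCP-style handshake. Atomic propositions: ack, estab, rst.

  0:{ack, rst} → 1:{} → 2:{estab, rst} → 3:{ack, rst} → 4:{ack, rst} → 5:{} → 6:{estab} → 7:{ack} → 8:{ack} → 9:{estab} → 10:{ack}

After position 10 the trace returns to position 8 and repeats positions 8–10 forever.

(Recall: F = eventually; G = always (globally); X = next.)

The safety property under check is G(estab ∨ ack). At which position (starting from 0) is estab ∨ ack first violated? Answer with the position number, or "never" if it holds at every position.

Check estab ∨ ack at each position in order: 0 ✓.
At position 1 the labels are {}, so estab ∨ ack is false there. This is the first violation.

1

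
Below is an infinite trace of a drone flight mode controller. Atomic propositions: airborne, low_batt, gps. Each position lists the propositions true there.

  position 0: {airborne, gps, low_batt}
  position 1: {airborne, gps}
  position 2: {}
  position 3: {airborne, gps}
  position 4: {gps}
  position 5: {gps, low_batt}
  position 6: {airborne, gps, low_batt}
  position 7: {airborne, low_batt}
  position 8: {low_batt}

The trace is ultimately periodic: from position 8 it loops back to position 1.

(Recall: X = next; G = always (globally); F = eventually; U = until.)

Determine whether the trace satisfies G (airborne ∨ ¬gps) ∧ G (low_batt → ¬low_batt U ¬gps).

No

airborne ∨ ¬gps must hold at every position from 0 onward. It fails at position 4, so G (airborne ∨ ¬gps) is false.
low_batt → ¬low_batt U ¬gps must hold at every position from 0 onward. It fails at position 0, so G (low_batt → ¬low_batt U ¬gps) is false.
Positions where low_batt holds: 0, 5, 6, 7, 8.
Check ¬low_batt U ¬gps at each: 0→fails, 5→fails, 6→fails, 7→ok, 8→ok.
At position 0: G (airborne ∨ ¬gps) is false; G (low_batt → ¬low_batt U ¬gps) is false; so G (airborne ∨ ¬gps) ∧ G (low_batt → ¬low_batt U ¬gps) is false.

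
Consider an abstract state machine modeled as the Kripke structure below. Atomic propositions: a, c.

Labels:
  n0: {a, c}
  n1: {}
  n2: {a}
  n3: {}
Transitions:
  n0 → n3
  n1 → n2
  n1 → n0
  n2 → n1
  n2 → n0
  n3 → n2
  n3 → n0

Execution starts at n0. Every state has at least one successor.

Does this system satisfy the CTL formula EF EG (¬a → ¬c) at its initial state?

States satisfying EG (¬a → ¬c): {n0, n1, n2, n3}.
States satisfying EF EG (¬a → ¬c): {n0, n1, n2, n3}.
Some path from n0 reaches a state where EG (¬a → ¬c) holds.
n0 ∈ Sat(EF EG (¬a → ¬c)).

Holds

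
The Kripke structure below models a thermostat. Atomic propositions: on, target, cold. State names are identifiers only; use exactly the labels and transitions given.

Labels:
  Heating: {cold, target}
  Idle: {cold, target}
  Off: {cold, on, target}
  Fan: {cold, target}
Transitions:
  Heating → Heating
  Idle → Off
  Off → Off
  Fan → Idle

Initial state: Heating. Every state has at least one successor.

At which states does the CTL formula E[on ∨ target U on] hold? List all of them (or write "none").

{Idle, Off, Fan}

States satisfying on ∨ target: {Heating, Idle, Off, Fan}.
States satisfying on: {Off}.
States satisfying E[on ∨ target U on]: {Idle, Off, Fan}.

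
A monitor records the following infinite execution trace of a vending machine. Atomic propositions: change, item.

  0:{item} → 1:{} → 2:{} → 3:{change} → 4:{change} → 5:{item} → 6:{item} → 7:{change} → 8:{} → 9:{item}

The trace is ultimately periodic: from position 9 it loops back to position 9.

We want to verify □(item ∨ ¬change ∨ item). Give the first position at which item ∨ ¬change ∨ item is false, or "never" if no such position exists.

Check item ∨ ¬change ∨ item at each position in order: 0 ✓, 1 ✓, 2 ✓.
At position 3 the labels are {change}, so item ∨ ¬change ∨ item is false there. This is the first violation.

3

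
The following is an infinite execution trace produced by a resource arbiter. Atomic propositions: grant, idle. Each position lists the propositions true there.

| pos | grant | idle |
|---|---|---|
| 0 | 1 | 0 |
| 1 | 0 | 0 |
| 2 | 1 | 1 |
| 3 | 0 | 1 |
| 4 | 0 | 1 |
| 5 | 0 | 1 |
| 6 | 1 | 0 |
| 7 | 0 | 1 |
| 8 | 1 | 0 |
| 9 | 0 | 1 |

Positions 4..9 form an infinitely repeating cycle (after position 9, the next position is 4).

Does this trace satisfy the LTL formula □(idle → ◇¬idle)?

idle → ◇¬idle holds at every position 0..9, and those are all positions ever visited, so □(idle → ◇¬idle) holds.
Positions where idle holds: 2, 3, 4, 5, 7, 9.
Check ◇¬idle at each: 2→ok, 3→ok, 4→ok, 5→ok, 7→ok, 9→ok.

Satisfied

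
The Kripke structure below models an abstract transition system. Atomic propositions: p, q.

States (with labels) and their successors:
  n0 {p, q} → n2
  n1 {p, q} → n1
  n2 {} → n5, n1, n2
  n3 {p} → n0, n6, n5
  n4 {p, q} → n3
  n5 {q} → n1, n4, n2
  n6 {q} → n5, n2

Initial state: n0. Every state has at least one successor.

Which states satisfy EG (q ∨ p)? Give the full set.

States satisfying q ∨ p: {n0, n1, n3, n4, n5, n6}.
States satisfying EG (q ∨ p): {n1, n3, n4, n5, n6}.

{n1, n3, n4, n5, n6}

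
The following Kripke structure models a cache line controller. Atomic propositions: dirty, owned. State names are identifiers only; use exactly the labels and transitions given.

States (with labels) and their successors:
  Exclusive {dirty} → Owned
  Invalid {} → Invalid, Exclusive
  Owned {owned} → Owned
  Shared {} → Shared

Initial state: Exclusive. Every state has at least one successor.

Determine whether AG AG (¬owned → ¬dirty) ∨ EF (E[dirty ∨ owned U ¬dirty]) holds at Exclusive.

States satisfying AG (¬owned → ¬dirty): {Owned, Shared}.
States satisfying AG AG (¬owned → ¬dirty): {Owned, Shared}.
States satisfying E[dirty ∨ owned U ¬dirty]: {Exclusive, Invalid, Owned, Shared}.
States satisfying EF (E[dirty ∨ owned U ¬dirty]): {Exclusive, Invalid, Owned, Shared}.
States satisfying AG AG (¬owned → ¬dirty) ∨ EF (E[dirty ∨ owned U ¬dirty]): {Exclusive, Invalid, Owned, Shared}.
Exclusive ∈ Sat(AG AG (¬owned → ¬dirty) ∨ EF (E[dirty ∨ owned U ¬dirty])).

Holds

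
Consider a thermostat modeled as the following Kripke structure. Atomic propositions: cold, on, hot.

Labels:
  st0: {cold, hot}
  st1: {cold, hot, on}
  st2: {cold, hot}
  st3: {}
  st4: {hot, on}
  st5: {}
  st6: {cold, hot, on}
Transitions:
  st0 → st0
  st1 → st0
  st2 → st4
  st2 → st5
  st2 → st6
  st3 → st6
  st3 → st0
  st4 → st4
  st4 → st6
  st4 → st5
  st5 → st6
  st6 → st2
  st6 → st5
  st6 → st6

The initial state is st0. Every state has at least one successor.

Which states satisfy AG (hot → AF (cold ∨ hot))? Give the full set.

{st0, st1, st2, st3, st4, st5, st6}

States satisfying hot → AF (cold ∨ hot): {st0, st1, st2, st3, st4, st5, st6}.
States satisfying AG (hot → AF (cold ∨ hot)): {st0, st1, st2, st3, st4, st5, st6}.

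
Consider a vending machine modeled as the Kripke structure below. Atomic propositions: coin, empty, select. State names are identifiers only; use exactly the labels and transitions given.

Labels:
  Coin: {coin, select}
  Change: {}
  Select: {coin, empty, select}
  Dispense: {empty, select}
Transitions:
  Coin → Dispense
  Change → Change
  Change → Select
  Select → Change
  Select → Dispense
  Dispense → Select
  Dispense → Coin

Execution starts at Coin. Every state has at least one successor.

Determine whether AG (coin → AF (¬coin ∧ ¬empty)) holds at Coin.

States satisfying coin → AF (¬coin ∧ ¬empty): {Change, Dispense}.
States satisfying AG (coin → AF (¬coin ∧ ¬empty)): ∅.
Coin is reachable from Coin and violates coin → AF (¬coin ∧ ¬empty), so AG fails at Coin.
Coin ∉ Sat(AG (coin → AF (¬coin ∧ ¬empty))).

Does not hold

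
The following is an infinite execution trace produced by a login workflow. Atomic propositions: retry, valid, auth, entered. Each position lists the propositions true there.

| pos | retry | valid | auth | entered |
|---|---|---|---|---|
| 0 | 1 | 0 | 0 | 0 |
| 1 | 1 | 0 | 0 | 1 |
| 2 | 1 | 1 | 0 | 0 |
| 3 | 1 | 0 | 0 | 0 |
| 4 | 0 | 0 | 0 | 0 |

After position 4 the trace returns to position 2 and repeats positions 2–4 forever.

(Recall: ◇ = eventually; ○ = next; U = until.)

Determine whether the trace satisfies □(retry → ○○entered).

Violated

retry → ○○entered must hold at every position from 0 onward. It fails at position 0, so □(retry → ○○entered) is false.
Positions where retry holds: 0, 1, 2, 3.
Check ○○entered at each: 0→fails, 1→fails, 2→fails, 3→fails.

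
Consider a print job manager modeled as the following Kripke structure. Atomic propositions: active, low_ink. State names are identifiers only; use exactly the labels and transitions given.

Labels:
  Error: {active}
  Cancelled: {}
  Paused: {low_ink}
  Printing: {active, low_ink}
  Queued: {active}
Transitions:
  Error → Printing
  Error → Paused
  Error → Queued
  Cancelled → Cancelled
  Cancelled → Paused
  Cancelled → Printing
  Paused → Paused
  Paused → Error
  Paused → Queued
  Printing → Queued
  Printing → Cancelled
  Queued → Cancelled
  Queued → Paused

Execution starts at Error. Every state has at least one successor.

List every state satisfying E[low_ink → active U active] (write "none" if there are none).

States satisfying low_ink → active: {Error, Cancelled, Printing, Queued}.
States satisfying active: {Error, Printing, Queued}.
States satisfying E[low_ink → active U active]: {Error, Cancelled, Printing, Queued}.

{Error, Cancelled, Printing, Queued}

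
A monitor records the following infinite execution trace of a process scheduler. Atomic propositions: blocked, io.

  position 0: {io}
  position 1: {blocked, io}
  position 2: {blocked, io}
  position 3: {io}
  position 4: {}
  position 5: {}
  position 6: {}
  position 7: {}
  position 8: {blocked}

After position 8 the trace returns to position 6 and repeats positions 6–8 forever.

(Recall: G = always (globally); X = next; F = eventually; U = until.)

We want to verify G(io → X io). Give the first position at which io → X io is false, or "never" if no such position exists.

Check io → X io at each position in order: 0 ✓, 1 ✓, 2 ✓.
At position 3 the labels are {io} and the next position 4 has {}, so io → X io is false there. This is the first violation.

3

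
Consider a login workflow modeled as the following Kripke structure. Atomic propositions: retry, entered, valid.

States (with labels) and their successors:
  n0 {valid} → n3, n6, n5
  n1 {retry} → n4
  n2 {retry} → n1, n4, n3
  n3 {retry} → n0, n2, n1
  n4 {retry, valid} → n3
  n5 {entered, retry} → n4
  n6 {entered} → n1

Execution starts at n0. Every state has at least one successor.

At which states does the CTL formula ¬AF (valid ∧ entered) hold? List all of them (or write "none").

States satisfying valid ∧ entered: ∅.
States satisfying AF (valid ∧ entered): ∅.
States satisfying ¬AF (valid ∧ entered): {n0, n1, n2, n3, n4, n5, n6}.

{n0, n1, n2, n3, n4, n5, n6}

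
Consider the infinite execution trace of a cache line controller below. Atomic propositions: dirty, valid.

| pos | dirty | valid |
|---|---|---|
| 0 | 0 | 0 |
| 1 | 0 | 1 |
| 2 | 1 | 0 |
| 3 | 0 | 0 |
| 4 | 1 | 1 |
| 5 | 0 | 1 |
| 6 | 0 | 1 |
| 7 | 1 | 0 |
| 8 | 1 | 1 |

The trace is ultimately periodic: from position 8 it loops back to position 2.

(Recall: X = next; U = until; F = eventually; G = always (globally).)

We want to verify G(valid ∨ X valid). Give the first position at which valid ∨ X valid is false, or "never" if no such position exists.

Check valid ∨ X valid at each position in order: 0 ✓, 1 ✓.
At position 2 the labels are {dirty} and the next position 3 has {}, so valid ∨ X valid is false there. This is the first violation.

2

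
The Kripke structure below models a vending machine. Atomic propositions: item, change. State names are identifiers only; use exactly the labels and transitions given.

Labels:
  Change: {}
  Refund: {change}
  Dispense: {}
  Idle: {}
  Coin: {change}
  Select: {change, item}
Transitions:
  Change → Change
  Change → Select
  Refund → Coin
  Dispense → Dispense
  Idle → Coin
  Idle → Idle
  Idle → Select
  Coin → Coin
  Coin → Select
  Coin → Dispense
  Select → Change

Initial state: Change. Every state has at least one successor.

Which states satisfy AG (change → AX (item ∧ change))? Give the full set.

{Dispense}

States satisfying change → AX (item ∧ change): {Change, Dispense, Idle}.
States satisfying AG (change → AX (item ∧ change)): {Dispense}.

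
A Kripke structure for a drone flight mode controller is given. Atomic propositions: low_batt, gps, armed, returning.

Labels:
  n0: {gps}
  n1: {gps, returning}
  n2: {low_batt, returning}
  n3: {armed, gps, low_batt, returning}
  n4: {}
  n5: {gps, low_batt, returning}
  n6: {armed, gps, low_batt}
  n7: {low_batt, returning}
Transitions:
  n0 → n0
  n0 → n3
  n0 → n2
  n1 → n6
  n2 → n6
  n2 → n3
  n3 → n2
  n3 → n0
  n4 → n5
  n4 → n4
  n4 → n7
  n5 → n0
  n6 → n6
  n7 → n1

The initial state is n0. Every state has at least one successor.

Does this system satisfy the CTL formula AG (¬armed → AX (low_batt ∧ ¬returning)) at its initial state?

No

States satisfying ¬armed → AX (low_batt ∧ ¬returning): {n1, n3, n6}.
States satisfying AG (¬armed → AX (low_batt ∧ ¬returning)): {n1, n6}.
n0 is reachable from n0 and violates ¬armed → AX (low_batt ∧ ¬returning), so AG fails at n0.
n0 ∉ Sat(AG (¬armed → AX (low_batt ∧ ¬returning))).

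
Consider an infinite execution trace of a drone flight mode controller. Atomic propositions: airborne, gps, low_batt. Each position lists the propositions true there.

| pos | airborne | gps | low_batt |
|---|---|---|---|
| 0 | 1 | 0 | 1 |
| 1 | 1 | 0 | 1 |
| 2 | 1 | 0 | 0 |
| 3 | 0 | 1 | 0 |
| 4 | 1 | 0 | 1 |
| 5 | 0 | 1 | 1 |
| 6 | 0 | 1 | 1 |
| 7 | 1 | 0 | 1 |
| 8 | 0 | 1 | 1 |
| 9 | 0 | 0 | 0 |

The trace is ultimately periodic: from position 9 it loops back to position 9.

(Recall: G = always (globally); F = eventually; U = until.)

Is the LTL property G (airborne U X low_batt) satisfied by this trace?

No

airborne U X low_batt must hold at every position from 0 onward. It fails at position 8, so G (airborne U X low_batt) is false.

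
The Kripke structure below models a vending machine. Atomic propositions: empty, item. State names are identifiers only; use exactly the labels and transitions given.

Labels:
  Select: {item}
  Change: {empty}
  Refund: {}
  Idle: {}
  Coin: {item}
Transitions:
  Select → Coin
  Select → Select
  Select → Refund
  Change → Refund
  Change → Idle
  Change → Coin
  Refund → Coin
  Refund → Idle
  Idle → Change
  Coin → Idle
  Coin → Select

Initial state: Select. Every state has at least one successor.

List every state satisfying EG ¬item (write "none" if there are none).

{Change, Refund, Idle}

States satisfying ¬item: {Change, Refund, Idle}.
States satisfying EG ¬item: {Change, Refund, Idle}.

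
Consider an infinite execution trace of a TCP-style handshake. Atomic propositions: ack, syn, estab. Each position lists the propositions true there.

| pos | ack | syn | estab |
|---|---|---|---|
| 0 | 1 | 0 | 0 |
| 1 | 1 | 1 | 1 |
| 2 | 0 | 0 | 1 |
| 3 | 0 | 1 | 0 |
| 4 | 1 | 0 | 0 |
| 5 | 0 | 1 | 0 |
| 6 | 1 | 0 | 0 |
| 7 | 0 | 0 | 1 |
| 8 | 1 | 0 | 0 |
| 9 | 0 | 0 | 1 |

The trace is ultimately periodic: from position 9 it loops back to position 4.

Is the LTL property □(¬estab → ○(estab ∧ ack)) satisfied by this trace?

Does not hold

¬estab → ○(estab ∧ ack) must hold at every position from 0 onward. It fails at position 3, so □(¬estab → ○(estab ∧ ack)) is false.
Positions where ¬estab holds: 0, 3, 4, 5, 6, 8.
Check ○(estab ∧ ack) at each: 0→ok, 3→fails, 4→fails, 5→fails, 6→fails, 8→fails.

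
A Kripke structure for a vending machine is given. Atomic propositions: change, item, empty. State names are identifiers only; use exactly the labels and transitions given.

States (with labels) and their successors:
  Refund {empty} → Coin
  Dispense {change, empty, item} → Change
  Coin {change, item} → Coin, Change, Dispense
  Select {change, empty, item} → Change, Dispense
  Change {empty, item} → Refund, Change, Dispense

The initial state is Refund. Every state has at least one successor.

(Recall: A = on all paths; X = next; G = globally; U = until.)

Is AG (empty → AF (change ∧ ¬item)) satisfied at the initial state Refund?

States satisfying empty → AF (change ∧ ¬item): {Coin}.
States satisfying AG (empty → AF (change ∧ ¬item)): ∅.
Change is reachable from Refund and violates empty → AF (change ∧ ¬item), so AG fails at Refund.
Refund ∉ Sat(AG (empty → AF (change ∧ ¬item))).

Does not hold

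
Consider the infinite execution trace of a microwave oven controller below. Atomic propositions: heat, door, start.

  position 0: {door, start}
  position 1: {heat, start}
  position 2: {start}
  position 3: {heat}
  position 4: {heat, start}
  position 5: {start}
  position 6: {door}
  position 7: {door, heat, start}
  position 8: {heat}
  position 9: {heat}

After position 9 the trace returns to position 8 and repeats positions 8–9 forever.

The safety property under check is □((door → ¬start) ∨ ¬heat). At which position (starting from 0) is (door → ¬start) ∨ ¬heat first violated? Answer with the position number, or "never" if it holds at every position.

Check (door → ¬start) ∨ ¬heat at each position in order: 0 ✓, 1 ✓, 2 ✓, 3 ✓, 4 ✓, 5 ✓, 6 ✓.
At position 7 the labels are {door, heat, start}, so (door → ¬start) ∨ ¬heat is false there. This is the first violation.

7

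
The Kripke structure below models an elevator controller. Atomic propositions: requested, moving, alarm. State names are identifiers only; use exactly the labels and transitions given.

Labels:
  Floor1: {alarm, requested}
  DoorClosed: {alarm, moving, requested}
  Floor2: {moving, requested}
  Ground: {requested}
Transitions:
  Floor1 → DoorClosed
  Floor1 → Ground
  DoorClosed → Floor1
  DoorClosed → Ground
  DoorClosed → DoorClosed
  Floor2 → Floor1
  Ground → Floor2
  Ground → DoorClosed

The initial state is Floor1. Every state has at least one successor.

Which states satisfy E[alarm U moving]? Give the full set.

{Floor1, DoorClosed, Floor2}

States satisfying alarm: {Floor1, DoorClosed}.
States satisfying moving: {DoorClosed, Floor2}.
States satisfying E[alarm U moving]: {Floor1, DoorClosed, Floor2}.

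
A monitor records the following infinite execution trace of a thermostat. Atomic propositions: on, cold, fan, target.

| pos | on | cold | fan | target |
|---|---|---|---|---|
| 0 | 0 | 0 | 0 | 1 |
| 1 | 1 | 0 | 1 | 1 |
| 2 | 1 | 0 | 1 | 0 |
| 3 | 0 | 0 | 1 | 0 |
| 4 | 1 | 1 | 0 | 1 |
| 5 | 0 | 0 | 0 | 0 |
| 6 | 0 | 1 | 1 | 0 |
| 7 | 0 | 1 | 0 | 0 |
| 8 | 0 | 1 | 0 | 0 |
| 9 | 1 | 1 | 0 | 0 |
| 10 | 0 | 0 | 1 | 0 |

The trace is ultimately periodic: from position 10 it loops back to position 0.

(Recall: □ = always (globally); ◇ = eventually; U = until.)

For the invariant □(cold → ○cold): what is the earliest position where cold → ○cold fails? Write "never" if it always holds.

Check cold → ○cold at each position in order: 0 ✓, 1 ✓, 2 ✓, 3 ✓.
At position 4 the labels are {cold, on, target} and the next position 5 has {}, so cold → ○cold is false there. This is the first violation.

4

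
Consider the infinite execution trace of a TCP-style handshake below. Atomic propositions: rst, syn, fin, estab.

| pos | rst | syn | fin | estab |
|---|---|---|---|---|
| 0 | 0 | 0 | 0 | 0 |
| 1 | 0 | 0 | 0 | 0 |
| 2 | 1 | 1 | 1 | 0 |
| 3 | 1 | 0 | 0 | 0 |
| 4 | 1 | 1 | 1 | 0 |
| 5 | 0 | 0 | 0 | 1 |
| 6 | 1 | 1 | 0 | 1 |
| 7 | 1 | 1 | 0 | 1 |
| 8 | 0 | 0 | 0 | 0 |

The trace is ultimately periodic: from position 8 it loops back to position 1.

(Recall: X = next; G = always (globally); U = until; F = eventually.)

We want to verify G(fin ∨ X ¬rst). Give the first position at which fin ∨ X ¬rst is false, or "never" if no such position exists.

1

Check fin ∨ X ¬rst at each position in order: 0 ✓.
At position 1 the labels are {} and the next position 2 has {fin, rst, syn}, so fin ∨ X ¬rst is false there. This is the first violation.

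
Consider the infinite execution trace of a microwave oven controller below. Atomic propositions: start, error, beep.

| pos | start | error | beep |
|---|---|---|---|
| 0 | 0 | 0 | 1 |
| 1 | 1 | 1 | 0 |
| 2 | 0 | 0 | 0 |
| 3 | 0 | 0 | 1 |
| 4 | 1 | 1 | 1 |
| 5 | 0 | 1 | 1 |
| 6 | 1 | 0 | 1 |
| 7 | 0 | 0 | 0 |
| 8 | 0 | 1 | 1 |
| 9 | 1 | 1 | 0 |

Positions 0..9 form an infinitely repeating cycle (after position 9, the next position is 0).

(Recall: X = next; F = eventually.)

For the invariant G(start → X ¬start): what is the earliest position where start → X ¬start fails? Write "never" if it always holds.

start → X ¬start holds at every position 0..9, and those are all the positions the trace ever visits, so the invariant G(start → X ¬start) is never violated.

never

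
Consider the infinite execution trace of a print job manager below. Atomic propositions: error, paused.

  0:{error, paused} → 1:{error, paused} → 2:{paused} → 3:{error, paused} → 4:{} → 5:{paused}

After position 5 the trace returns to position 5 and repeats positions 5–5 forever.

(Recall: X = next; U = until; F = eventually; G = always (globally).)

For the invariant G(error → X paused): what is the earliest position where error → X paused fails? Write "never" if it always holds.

Check error → X paused at each position in order: 0 ✓, 1 ✓, 2 ✓.
At position 3 the labels are {error, paused} and the next position 4 has {}, so error → X paused is false there. This is the first violation.

3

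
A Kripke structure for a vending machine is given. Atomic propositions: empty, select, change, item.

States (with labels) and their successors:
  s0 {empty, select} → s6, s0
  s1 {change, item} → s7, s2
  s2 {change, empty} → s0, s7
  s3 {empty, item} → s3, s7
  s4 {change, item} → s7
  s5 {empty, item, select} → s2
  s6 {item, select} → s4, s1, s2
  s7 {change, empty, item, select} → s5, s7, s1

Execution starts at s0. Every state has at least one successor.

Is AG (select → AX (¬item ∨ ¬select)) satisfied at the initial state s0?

States satisfying select → AX (¬item ∨ ¬select): {s1, s2, s3, s4, s5, s6}.
States satisfying AG (select → AX (¬item ∨ ¬select)): ∅.
s0 is reachable from s0 and violates select → AX (¬item ∨ ¬select), so AG fails at s0.
s0 ∉ Sat(AG (select → AX (¬item ∨ ¬select))).

Violated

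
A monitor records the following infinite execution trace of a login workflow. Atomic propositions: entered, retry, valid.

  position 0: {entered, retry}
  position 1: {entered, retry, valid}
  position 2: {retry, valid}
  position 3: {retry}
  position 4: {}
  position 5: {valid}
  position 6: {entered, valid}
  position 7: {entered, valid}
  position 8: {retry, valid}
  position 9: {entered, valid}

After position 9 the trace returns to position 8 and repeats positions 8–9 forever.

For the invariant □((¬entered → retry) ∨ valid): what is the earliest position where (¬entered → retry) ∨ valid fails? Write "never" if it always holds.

4

Check (¬entered → retry) ∨ valid at each position in order: 0 ✓, 1 ✓, 2 ✓, 3 ✓.
At position 4 the labels are {}, so (¬entered → retry) ∨ valid is false there. This is the first violation.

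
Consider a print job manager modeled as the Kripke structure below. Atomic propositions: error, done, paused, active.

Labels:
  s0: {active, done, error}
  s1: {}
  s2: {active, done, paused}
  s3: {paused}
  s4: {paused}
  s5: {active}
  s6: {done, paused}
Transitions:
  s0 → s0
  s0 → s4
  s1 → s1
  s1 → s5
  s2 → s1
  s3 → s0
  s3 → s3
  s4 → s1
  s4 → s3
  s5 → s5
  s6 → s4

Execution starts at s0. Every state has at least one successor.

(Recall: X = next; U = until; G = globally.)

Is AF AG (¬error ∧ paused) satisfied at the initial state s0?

States satisfying AG (¬error ∧ paused): ∅.
States satisfying AF AG (¬error ∧ paused): ∅.
There is a path from s0 along which AG (¬error ∧ paused) never holds.
s0 ∉ Sat(AF AG (¬error ∧ paused)).

Violated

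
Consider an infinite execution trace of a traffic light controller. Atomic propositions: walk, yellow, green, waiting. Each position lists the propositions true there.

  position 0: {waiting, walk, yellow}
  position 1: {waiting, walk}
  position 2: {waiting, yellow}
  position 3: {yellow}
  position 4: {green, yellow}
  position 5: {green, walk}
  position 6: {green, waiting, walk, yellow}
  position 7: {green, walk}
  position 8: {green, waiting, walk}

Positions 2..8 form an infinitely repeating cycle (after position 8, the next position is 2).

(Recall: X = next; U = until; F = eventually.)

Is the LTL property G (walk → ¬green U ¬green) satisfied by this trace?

No

walk → ¬green U ¬green must hold at every position from 0 onward. It fails at position 5, so G (walk → ¬green U ¬green) is false.
Positions where walk holds: 0, 1, 5, 6, 7, 8.
Check ¬green U ¬green at each: 0→ok, 1→ok, 5→fails, 6→fails, 7→fails, 8→fails.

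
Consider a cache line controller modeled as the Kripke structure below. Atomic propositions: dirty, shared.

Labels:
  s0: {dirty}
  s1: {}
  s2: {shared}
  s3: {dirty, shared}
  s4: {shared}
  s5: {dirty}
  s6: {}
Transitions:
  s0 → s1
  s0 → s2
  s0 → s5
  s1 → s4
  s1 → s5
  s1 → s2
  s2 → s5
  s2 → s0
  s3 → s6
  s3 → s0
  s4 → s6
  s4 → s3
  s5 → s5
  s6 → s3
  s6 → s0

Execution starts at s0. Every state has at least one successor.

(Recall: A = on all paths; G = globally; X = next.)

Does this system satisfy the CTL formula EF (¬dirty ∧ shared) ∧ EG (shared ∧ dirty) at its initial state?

No

States satisfying ¬dirty ∧ shared: {s2, s4}.
States satisfying EF (¬dirty ∧ shared): {s0, s1, s2, s3, s4, s6}.
States satisfying shared ∧ dirty: {s3}.
States satisfying EG (shared ∧ dirty): ∅.
States satisfying EF (¬dirty ∧ shared) ∧ EG (shared ∧ dirty): ∅.
s0 ∉ Sat(EF (¬dirty ∧ shared) ∧ EG (shared ∧ dirty)).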